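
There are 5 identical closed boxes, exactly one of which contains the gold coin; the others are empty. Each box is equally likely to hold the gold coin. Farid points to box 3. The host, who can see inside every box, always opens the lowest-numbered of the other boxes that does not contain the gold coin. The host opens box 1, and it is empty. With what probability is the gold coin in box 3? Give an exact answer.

Consider each possible location of the gold coin in turn.
If it is in box 1 (prior 1/5): the host opened box 1, so this case is ruled out; weight (1/5)·0 = 0.
If it is in any of boxes 2, 3, 4, and 5 (prior 1/5 each): box 1 is the lowest-numbered option available, probability 1; weight (1/5)·1 = 1/5 each.
The weights sum to 4/5.
So P(the gold coin in box 3 | the host opened box 1) = (1/5) / (4/5) = 1/4.

1/4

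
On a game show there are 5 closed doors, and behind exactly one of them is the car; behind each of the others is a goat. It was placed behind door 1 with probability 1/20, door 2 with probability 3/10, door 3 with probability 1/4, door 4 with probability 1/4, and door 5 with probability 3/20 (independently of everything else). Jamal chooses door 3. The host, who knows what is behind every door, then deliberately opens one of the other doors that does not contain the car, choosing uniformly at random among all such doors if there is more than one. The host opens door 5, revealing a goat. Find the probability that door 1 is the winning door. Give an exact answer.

Consider each possible location of the car in turn.
If it is behind door 1 (prior 1/20): the host has 3 equally likely choices, so probability 1/3; weight (1/20)·(1/3) = 1/60.
If it is behind door 2 (prior 3/10): the host has 3 equally likely choices, so probability 1/3; weight (3/10)·(1/3) = 1/10.
If it is behind door 3 (prior 1/4): the host has 4 equally likely choices, so probability 1/4; weight (1/4)·(1/4) = 1/16.
If it is behind door 4 (prior 1/4): the host has 3 equally likely choices, so probability 1/3; weight (1/4)·(1/3) = 1/12.
If it is behind door 5 (prior 3/20): the host opened door 5, so this case is ruled out; weight (3/20)·0 = 0.
The weights sum to 21/80.
So P(the car behind door 1 | the host opened door 5) = (1/60) / (21/80) = 4/63.

4/63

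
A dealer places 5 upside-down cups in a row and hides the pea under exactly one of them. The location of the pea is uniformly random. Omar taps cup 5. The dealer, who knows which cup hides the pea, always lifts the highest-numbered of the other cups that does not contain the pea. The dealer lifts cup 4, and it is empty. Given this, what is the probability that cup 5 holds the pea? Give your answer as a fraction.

Apply Bayes' rule, conditioning on where the pea actually is.
If it is under any of cups 1, 2, 3, and 5 (prior 1/5 each): cup 4 is the highest-numbered option available, probability 1; weight (1/5)·1 = 1/5 each.
If it is under cup 4 (prior 1/5): the dealer opened cup 4, so this case is ruled out; weight (1/5)·0 = 0.
The weights sum to 4/5.
So P(the pea under cup 5 | the dealer opened cup 4) = (1/5) / (4/5) = 1/4.

1/4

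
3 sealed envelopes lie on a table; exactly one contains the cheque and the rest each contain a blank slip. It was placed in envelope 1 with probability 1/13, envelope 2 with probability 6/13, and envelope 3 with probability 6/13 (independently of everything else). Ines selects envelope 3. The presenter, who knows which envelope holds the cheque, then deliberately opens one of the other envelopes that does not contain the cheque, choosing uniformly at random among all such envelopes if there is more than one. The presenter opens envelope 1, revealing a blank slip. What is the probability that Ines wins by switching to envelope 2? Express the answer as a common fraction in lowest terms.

2/3

Apply Bayes' rule, conditioning on where the cheque actually is.
If it is in envelope 1 (prior 1/13): the presenter opened envelope 1, so this case is ruled out; weight (1/13)·0 = 0.
If it is in envelope 2 (prior 6/13): the presenter has no choice, probability 1; weight (6/13)·1 = 6/13.
If it is in envelope 3 (prior 6/13): the presenter has 2 equally likely choices, so probability 1/2; weight (6/13)·(1/2) = 3/13.
The weights sum to 9/13.
So P(the cheque in envelope 2 | the presenter opened envelope 1) = (6/13) / (9/13) = 2/3.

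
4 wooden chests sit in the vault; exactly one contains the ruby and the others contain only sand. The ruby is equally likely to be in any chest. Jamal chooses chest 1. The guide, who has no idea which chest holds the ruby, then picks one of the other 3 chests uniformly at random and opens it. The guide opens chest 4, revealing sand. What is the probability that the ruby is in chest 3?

Consider each possible location of the ruby in turn.
If it is in any of chests 1, 2, and 3 (prior 1/4 each): the guide picks chest 4 with probability 1/3 regardless, and it is not the prize; weight (1/4)·(1/3) = 1/12 each.
If it is in chest 4 (prior 1/4): the guide opened chest 4, so this case is ruled out; weight (1/4)·0 = 0.
The weights sum to 1/4.
So P(the ruby in chest 3 | the guide opened chest 4) = (1/12) / (1/4) = 1/3.

1/3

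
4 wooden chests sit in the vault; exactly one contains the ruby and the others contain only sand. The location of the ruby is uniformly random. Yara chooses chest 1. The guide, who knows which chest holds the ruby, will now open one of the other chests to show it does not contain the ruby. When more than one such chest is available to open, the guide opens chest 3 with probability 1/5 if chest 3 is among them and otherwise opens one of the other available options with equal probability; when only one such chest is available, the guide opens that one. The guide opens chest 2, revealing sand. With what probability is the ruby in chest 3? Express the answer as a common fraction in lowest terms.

Apply Bayes' rule, conditioning on where the ruby actually is.
If it is in chest 1 (prior 1/4): chest 3 is available but not opened; chest 2 gets probability (1 − 1/5)/2 = 2/5; weight (1/4)·(2/5) = 1/10.
If it is in chest 2 (prior 1/4): the guide opened chest 2, so this case is ruled out; weight (1/4)·0 = 0.
If it is in chest 3 (prior 1/4): chest 3 holds the prize so is unavailable; the guide chooses uniformly among the 2 others, probability 1/2; weight (1/4)·(1/2) = 1/8.
If it is in chest 4 (prior 1/4): chest 3 is available but not opened, probability 4/5; weight (1/4)·(4/5) = 1/5.
The weights sum to 17/40.
So P(the ruby in chest 3 | the guide opened chest 2) = (1/8) / (17/40) = 5/17.

5/17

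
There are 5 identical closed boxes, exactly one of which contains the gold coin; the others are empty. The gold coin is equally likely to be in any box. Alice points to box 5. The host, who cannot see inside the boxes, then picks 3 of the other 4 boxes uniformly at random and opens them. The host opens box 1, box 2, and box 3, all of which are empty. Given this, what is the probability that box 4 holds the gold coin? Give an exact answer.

Because the host chose which boxes to open without knowing where the gold coin is, the choice is independent of the prize location. Learning that none of the 3 opened boxes holds the gold coin simply rules out those 3 locations and leaves the remaining 2 boxes still equally likely by symmetry.
So P(the gold coin in box 4) = 1/2.

1/2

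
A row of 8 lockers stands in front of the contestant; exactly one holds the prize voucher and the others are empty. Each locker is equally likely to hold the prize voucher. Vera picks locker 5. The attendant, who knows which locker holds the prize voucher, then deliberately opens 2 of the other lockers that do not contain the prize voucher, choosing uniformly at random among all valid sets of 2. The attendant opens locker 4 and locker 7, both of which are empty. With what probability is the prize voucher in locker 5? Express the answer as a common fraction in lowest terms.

1/8

Apply Bayes' rule, conditioning on where the prize voucher actually is.
If it is in any of lockers 1, 2, 3, 6, and 8 (prior 1/8 each): the attendant has 15 equally likely choices, so probability 1/15; weight (1/8)·(1/15) = 1/120 each.
If it is in either of lockers 4 and 7 (prior 1/8 each): that locker was opened and seen not to hold the prize — ruled out; weight (1/8)·0 = 0 each.
If it is in locker 5 (prior 1/8): the attendant has 21 equally likely choices, so probability 1/21; weight (1/8)·(1/21) = 1/168.
The weights sum to 1/21.
So P(the prize voucher in locker 5 | the attendant opened locker 4 and locker 7) = (1/168) / (1/21) = 1/8.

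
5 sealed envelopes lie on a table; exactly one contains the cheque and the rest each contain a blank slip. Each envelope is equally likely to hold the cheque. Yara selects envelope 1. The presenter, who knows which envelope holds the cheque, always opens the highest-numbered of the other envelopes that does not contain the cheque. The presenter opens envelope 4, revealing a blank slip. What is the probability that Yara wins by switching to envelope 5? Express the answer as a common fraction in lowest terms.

Apply Bayes' rule, conditioning on where the cheque actually is.
If it is in any of envelopes 1, 2, and 3 (prior 1/5 each): the presenter would have opened envelope 5 instead, probability 0; weight (1/5)·0 = 0 each.
If it is in envelope 4 (prior 1/5): the presenter opened envelope 4, so this case is ruled out; weight (1/5)·0 = 0.
If it is in envelope 5 (prior 1/5): envelope 4 is the highest-numbered option available, probability 1; weight (1/5)·1 = 1/5.
The weights sum to 1/5.
So P(the cheque in envelope 5 | the presenter opened envelope 4) = (1/5) / (1/5) = 1.

1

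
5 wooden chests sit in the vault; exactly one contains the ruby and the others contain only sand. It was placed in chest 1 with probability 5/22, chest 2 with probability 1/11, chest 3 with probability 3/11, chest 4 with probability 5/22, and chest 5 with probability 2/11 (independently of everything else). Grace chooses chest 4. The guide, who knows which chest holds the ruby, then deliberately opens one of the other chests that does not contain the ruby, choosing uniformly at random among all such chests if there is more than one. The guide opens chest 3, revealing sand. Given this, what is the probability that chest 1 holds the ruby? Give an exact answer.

Consider each possible location of the ruby in turn.
If it is in chest 1 (prior 5/22): the guide has 3 equally likely choices, so probability 1/3; weight (5/22)·(1/3) = 5/66.
If it is in chest 2 (prior 1/11): the guide has 3 equally likely choices, so probability 1/3; weight (1/11)·(1/3) = 1/33.
If it is in chest 3 (prior 3/11): the guide opened chest 3, so this case is ruled out; weight (3/11)·0 = 0.
If it is in chest 4 (prior 5/22): the guide has 4 equally likely choices, so probability 1/4; weight (5/22)·(1/4) = 5/88.
If it is in chest 5 (prior 2/11): the guide has 3 equally likely choices, so probability 1/3; weight (2/11)·(1/3) = 2/33.
The weights sum to 59/264.
So P(the ruby in chest 1 | the guide opened chest 3) = (5/66) / (59/264) = 20/59.

20/59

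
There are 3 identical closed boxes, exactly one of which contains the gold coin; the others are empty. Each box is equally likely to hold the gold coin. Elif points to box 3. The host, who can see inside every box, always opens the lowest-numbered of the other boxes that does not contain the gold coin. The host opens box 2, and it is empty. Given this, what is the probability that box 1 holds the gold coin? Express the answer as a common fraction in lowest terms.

1

Condition on the true location of the gold coin.
If it is in box 1 (prior 1/3): box 2 is the lowest-numbered option available, probability 1; weight (1/3)·1 = 1/3.
If it is in box 2 (prior 1/3): the host opened box 2, so this case is ruled out; weight (1/3)·0 = 0.
If it is in box 3 (prior 1/3): the host would have opened box 1 instead, probability 0; weight (1/3)·0 = 0.
The weights sum to 1/3.
So P(the gold coin in box 1 | the host opened box 2) = (1/3) / (1/3) = 1.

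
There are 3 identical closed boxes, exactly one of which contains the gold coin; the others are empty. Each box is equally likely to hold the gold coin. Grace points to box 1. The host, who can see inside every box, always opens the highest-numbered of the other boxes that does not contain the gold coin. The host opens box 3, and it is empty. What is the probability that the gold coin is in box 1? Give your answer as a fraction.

Condition on the true location of the gold coin.
If it is in either of boxes 1 and 2 (prior 1/3 each): box 3 is the highest-numbered option available, probability 1; weight (1/3)·1 = 1/3 each.
If it is in box 3 (prior 1/3): the host opened box 3, so this case is ruled out; weight (1/3)·0 = 0.
The weights sum to 2/3.
So P(the gold coin in box 1 | the host opened box 3) = (1/3) / (2/3) = 1/2.

1/2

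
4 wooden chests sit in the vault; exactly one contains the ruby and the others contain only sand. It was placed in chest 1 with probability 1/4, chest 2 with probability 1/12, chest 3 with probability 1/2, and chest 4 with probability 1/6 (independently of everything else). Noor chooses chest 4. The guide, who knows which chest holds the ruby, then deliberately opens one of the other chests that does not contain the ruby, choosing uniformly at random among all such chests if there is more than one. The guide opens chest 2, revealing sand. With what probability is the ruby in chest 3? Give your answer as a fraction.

18/31

Consider each possible location of the ruby in turn.
If it is in chest 1 (prior 1/4): the guide has 2 equally likely choices, so probability 1/2; weight (1/4)·(1/2) = 1/8.
If it is in chest 2 (prior 1/12): the guide opened chest 2, so this case is ruled out; weight (1/12)·0 = 0.
If it is in chest 3 (prior 1/2): the guide has 2 equally likely choices, so probability 1/2; weight (1/2)·(1/2) = 1/4.
If it is in chest 4 (prior 1/6): the guide has 3 equally likely choices, so probability 1/3; weight (1/6)·(1/3) = 1/18.
The weights sum to 31/72.
So P(the ruby in chest 3 | the guide opened chest 2) = (1/4) / (31/72) = 18/31.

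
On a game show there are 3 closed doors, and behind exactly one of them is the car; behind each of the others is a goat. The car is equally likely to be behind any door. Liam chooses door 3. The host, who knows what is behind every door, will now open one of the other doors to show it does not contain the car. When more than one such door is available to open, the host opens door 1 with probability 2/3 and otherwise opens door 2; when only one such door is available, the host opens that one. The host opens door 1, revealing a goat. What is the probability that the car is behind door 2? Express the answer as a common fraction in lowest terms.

Condition on the true location of the car.
If it is behind door 1 (prior 1/3): the host opened door 1, so this case is ruled out; weight (1/3)·0 = 0.
If it is behind door 2 (prior 1/3): only door 1 is available, probability 1; weight (1/3)·1 = 1/3.
If it is behind door 3 (prior 1/3): door 1 is available, opened with probability 2/3; weight (1/3)·(2/3) = 2/9.
The weights sum to 5/9.
So P(the car behind door 2 | the host opened door 1) = (1/3) / (5/9) = 3/5.

3/5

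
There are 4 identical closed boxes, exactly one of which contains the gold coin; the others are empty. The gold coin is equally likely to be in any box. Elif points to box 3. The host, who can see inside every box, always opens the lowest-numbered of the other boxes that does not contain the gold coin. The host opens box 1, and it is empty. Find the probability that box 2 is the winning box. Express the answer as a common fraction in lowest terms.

Condition on the true location of the gold coin.
If it is in box 1 (prior 1/4): the host opened box 1, so this case is ruled out; weight (1/4)·0 = 0.
If it is in any of boxes 2, 3, and 4 (prior 1/4 each): box 1 is the lowest-numbered option available, probability 1; weight (1/4)·1 = 1/4 each.
The weights sum to 3/4.
So P(the gold coin in box 2 | the host opened box 1) = (1/4) / (3/4) = 1/3.

1/3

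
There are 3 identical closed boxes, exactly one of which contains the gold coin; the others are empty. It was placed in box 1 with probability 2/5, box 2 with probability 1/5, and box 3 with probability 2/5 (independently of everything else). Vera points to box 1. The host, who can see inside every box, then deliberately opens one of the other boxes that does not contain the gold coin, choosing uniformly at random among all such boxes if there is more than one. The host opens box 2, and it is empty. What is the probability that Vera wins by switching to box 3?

Consider each possible location of the gold coin in turn.
If it is in box 1 (prior 2/5): the host has 2 equally likely choices, so probability 1/2; weight (2/5)·(1/2) = 1/5.
If it is in box 2 (prior 1/5): the host opened box 2, so this case is ruled out; weight (1/5)·0 = 0.
If it is in box 3 (prior 2/5): the host has no choice, probability 1; weight (2/5)·1 = 2/5.
The weights sum to 3/5.
So P(the gold coin in box 3 | the host opened box 2) = (2/5) / (3/5) = 2/3.

2/3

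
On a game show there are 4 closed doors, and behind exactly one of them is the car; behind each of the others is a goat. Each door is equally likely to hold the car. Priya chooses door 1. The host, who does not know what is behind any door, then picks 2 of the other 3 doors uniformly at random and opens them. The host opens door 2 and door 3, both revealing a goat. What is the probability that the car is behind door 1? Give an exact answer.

1/2

Consider each possible location of the car in turn.
If it is behind either of doors 1 and 4 (prior 1/4 each): the host picks exactly this set with probability 1/3 regardless, and none is the prize; weight (1/4)·(1/3) = 1/12 each.
If it is behind either of doors 2 and 3 (prior 1/4 each): that door was opened and seen not to hold the prize — ruled out; weight (1/4)·0 = 0 each.
The weights sum to 1/6.
So P(the car behind door 1 | the host opened door 2 and door 3) = (1/12) / (1/6) = 1/2.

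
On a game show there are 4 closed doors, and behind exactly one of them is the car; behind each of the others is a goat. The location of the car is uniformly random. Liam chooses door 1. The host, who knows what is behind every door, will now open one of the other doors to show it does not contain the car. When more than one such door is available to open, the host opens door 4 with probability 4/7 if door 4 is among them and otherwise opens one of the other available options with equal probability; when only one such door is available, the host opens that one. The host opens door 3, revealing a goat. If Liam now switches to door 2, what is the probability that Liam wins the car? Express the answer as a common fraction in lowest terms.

Consider each possible location of the car in turn.
If it is behind door 1 (prior 1/4): door 4 is available but not opened; door 3 gets probability (1 − 4/7)/2 = 3/14; weight (1/4)·(3/14) = 3/56.
If it is behind door 2 (prior 1/4): door 4 is available but not opened, probability 3/7; weight (1/4)·(3/7) = 3/28.
If it is behind door 3 (prior 1/4): the host opened door 3, so this case is ruled out; weight (1/4)·0 = 0.
If it is behind door 4 (prior 1/4): door 4 holds the prize so is unavailable; the host chooses uniformly among the 2 others, probability 1/2; weight (1/4)·(1/2) = 1/8.
The weights sum to 2/7.
So P(the car behind door 2 | the host opened door 3) = (3/28) / (2/7) = 3/8.

3/8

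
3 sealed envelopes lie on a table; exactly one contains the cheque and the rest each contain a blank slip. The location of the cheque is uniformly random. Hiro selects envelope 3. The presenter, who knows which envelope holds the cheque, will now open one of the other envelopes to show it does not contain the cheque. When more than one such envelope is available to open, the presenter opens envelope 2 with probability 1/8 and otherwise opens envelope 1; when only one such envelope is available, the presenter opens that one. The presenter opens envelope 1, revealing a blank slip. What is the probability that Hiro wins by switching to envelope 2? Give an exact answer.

8/15

Apply Bayes' rule, conditioning on where the cheque actually is.
If it is in envelope 1 (prior 1/3): the presenter opened envelope 1, so this case is ruled out; weight (1/3)·0 = 0.
If it is in envelope 2 (prior 1/3): only envelope 1 is available, probability 1; weight (1/3)·1 = 1/3.
If it is in envelope 3 (prior 1/3): envelope 2 is available but not opened, probability 7/8; weight (1/3)·(7/8) = 7/24.
The weights sum to 5/8.
So P(the cheque in envelope 2 | the presenter opened envelope 1) = (1/3) / (5/8) = 8/15.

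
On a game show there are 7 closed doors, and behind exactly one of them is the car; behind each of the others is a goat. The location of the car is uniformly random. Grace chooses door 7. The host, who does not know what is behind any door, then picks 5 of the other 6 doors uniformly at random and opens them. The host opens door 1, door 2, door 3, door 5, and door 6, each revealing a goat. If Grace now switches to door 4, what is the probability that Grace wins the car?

1/2

Consider each possible location of the car in turn.
If it is behind any of doors 1, 2, 3, 5, and 6 (prior 1/7 each): that door was opened and seen not to hold the prize — ruled out; weight (1/7)·0 = 0 each.
If it is behind either of doors 4 and 7 (prior 1/7 each): the host picks exactly this set with probability 1/6 regardless, and none is the prize; weight (1/7)·(1/6) = 1/42 each.
The weights sum to 1/21.
So P(the car behind door 4 | the host opened door 1, door 2, door 3, door 5, and door 6) = (1/42) / (1/21) = 1/2.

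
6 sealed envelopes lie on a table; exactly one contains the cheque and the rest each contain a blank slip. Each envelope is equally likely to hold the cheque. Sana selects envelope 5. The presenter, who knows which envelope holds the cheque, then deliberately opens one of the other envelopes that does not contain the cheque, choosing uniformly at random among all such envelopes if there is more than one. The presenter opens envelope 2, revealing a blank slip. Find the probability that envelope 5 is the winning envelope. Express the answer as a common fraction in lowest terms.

Condition on the true location of the cheque.
If it is in any of envelopes 1, 3, 4, and 6 (prior 1/6 each): the presenter has 4 equally likely choices, so probability 1/4; weight (1/6)·(1/4) = 1/24 each.
If it is in envelope 2 (prior 1/6): the presenter opened envelope 2, so this case is ruled out; weight (1/6)·0 = 0.
If it is in envelope 5 (prior 1/6): the presenter has 5 equally likely choices, so probability 1/5; weight (1/6)·(1/5) = 1/30.
The weights sum to 1/5.
So P(the cheque in envelope 5 | the presenter opened envelope 2) = (1/30) / (1/5) = 1/6.

1/6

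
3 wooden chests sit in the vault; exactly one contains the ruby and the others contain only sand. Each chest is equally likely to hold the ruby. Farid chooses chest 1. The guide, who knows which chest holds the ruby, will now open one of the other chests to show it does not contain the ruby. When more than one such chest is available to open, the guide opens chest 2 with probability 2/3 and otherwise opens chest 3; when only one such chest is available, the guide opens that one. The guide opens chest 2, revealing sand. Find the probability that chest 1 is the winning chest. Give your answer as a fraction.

2/5

Apply Bayes' rule, conditioning on where the ruby actually is.
If it is in chest 1 (prior 1/3): chest 2 is available, opened with probability 2/3; weight (1/3)·(2/3) = 2/9.
If it is in chest 2 (prior 1/3): the guide opened chest 2, so this case is ruled out; weight (1/3)·0 = 0.
If it is in chest 3 (prior 1/3): only chest 2 is available, probability 1; weight (1/3)·1 = 1/3.
The weights sum to 5/9.
So P(the ruby in chest 1 | the guide opened chest 2) = (2/9) / (5/9) = 2/5.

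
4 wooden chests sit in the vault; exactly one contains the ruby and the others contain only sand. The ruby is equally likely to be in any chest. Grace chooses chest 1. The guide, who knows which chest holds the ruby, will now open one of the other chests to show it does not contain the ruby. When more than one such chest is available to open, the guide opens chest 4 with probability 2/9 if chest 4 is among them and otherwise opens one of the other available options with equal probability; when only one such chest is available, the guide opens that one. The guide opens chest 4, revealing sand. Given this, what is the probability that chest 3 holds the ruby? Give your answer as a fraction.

1/3

Apply Bayes' rule, conditioning on where the ruby actually is.
If it is in any of chests 1, 2, and 3 (prior 1/4 each): chest 4 is available, opened with probability 2/9; weight (1/4)·(2/9) = 1/18 each.
If it is in chest 4 (prior 1/4): the guide opened chest 4, so this case is ruled out; weight (1/4)·0 = 0.
The weights sum to 1/6.
So P(the ruby in chest 3 | the guide opened chest 4) = (1/18) / (1/6) = 1/3.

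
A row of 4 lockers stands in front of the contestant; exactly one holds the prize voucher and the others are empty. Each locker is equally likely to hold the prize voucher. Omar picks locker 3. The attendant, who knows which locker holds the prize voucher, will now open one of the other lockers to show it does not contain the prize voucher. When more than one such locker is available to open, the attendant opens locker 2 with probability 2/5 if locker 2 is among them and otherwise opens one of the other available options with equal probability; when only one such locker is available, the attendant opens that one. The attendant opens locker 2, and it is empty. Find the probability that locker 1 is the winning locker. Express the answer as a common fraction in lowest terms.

1/3

Consider each possible location of the prize voucher in turn.
If it is in any of lockers 1, 3, and 4 (prior 1/4 each): locker 2 is available, opened with probability 2/5; weight (1/4)·(2/5) = 1/10 each.
If it is in locker 2 (prior 1/4): the attendant opened locker 2, so this case is ruled out; weight (1/4)·0 = 0.
The weights sum to 3/10.
So P(the prize voucher in locker 1 | the attendant opened locker 2) = (1/10) / (3/10) = 1/3.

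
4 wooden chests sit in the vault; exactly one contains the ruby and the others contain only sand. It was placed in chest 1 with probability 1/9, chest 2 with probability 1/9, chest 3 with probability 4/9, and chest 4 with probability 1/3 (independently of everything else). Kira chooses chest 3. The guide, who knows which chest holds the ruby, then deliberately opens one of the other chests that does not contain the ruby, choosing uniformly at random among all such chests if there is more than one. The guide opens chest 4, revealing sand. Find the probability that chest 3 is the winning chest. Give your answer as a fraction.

Condition on the true location of the ruby.
If it is in either of chests 1 and 2 (prior 1/9 each): the guide has 2 equally likely choices, so probability 1/2; weight (1/9)·(1/2) = 1/18 each.
If it is in chest 3 (prior 4/9): the guide has 3 equally likely choices, so probability 1/3; weight (4/9)·(1/3) = 4/27.
If it is in chest 4 (prior 1/3): the guide opened chest 4, so this case is ruled out; weight (1/3)·0 = 0.
The weights sum to 7/27.
So P(the ruby in chest 3 | the guide opened chest 4) = (4/27) / (7/27) = 4/7.

4/7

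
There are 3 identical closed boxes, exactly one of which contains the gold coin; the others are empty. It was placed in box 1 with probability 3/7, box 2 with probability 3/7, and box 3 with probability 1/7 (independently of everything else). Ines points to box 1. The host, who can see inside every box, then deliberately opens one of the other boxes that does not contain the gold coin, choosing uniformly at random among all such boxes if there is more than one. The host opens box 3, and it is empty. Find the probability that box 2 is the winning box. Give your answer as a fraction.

2/3

Apply Bayes' rule, conditioning on where the gold coin actually is.
If it is in box 1 (prior 3/7): the host has 2 equally likely choices, so probability 1/2; weight (3/7)·(1/2) = 3/14.
If it is in box 2 (prior 3/7): the host has no choice, probability 1; weight (3/7)·1 = 3/7.
If it is in box 3 (prior 1/7): the host opened box 3, so this case is ruled out; weight (1/7)·0 = 0.
The weights sum to 9/14.
So P(the gold coin in box 2 | the host opened box 3) = (3/7) / (9/14) = 2/3.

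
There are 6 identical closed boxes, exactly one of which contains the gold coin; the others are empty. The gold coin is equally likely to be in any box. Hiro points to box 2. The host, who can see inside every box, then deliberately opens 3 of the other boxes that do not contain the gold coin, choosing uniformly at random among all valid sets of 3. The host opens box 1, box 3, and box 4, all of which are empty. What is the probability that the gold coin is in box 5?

5/12

Consider each possible location of the gold coin in turn.
If it is in any of boxes 1, 3, and 4 (prior 1/6 each): that box was opened and seen not to hold the prize — ruled out; weight (1/6)·0 = 0 each.
If it is in box 2 (prior 1/6): the host has 10 equally likely choices, so probability 1/10; weight (1/6)·(1/10) = 1/60.
If it is in either of boxes 5 and 6 (prior 1/6 each): the host has 4 equally likely choices, so probability 1/4; weight (1/6)·(1/4) = 1/24 each.
The weights sum to 1/10.
So P(the gold coin in box 5 | the host opened box 1, box 3, and box 4) = (1/24) / (1/10) = 5/12.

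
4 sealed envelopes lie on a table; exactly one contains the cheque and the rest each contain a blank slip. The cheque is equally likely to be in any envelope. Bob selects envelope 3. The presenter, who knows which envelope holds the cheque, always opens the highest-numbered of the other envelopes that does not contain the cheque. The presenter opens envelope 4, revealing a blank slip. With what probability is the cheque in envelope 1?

1/3

Condition on the true location of the cheque.
If it is in any of envelopes 1, 2, and 3 (prior 1/4 each): envelope 4 is the highest-numbered option available, probability 1; weight (1/4)·1 = 1/4 each.
If it is in envelope 4 (prior 1/4): the presenter opened envelope 4, so this case is ruled out; weight (1/4)·0 = 0.
The weights sum to 3/4.
So P(the cheque in envelope 1 | the presenter opened envelope 4) = (1/4) / (3/4) = 1/3.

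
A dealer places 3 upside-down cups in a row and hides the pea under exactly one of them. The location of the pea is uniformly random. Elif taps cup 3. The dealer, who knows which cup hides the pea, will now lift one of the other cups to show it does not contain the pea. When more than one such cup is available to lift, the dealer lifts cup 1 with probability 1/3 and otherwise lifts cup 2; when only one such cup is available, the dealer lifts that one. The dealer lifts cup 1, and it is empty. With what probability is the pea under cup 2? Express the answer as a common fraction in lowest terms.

3/4

Apply Bayes' rule, conditioning on where the pea actually is.
If it is under cup 1 (prior 1/3): the dealer opened cup 1, so this case is ruled out; weight (1/3)·0 = 0.
If it is under cup 2 (prior 1/3): only cup 1 is available, probability 1; weight (1/3)·1 = 1/3.
If it is under cup 3 (prior 1/3): cup 1 is available, opened with probability 1/3; weight (1/3)·(1/3) = 1/9.
The weights sum to 4/9.
So P(the pea under cup 2 | the dealer opened cup 1) = (1/3) / (4/9) = 3/4.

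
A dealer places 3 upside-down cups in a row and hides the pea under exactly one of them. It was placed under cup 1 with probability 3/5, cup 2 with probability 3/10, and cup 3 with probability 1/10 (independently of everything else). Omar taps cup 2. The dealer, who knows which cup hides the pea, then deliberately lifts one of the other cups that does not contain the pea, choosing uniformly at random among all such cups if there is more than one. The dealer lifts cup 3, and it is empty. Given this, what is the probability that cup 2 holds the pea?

1/5

Consider each possible location of the pea in turn.
If it is under cup 1 (prior 3/5): the dealer has no choice, probability 1; weight (3/5)·1 = 3/5.
If it is under cup 2 (prior 3/10): the dealer has 2 equally likely choices, so probability 1/2; weight (3/10)·(1/2) = 3/20.
If it is under cup 3 (prior 1/10): the dealer opened cup 3, so this case is ruled out; weight (1/10)·0 = 0.
The weights sum to 3/4.
So P(the pea under cup 2 | the dealer opened cup 3) = (3/20) / (3/4) = 1/5.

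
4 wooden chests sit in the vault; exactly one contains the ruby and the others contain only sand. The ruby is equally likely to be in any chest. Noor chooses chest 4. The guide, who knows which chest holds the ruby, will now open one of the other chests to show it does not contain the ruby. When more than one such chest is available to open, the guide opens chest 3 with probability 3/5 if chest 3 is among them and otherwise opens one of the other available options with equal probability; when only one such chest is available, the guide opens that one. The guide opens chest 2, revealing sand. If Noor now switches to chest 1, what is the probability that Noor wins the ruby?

4/11

Consider each possible location of the ruby in turn.
If it is in chest 1 (prior 1/4): chest 3 is available but not opened, probability 2/5; weight (1/4)·(2/5) = 1/10.
If it is in chest 2 (prior 1/4): the guide opened chest 2, so this case is ruled out; weight (1/4)·0 = 0.
If it is in chest 3 (prior 1/4): chest 3 holds the prize so is unavailable; the guide chooses uniformly among the 2 others, probability 1/2; weight (1/4)·(1/2) = 1/8.
If it is in chest 4 (prior 1/4): chest 3 is available but not opened; chest 2 gets probability (1 − 3/5)/2 = 1/5; weight (1/4)·(1/5) = 1/20.
The weights sum to 11/40.
So P(the ruby in chest 1 | the guide opened chest 2) = (1/10) / (11/40) = 4/11.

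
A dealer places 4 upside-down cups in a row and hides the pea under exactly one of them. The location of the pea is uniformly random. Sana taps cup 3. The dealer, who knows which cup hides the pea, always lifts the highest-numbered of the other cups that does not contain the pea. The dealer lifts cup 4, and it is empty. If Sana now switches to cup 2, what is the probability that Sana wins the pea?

Condition on the true location of the pea.
If it is under any of cups 1, 2, and 3 (prior 1/4 each): cup 4 is the highest-numbered option available, probability 1; weight (1/4)·1 = 1/4 each.
If it is under cup 4 (prior 1/4): the dealer opened cup 4, so this case is ruled out; weight (1/4)·0 = 0.
The weights sum to 3/4.
So P(the pea under cup 2 | the dealer opened cup 4) = (1/4) / (3/4) = 1/3.

1/3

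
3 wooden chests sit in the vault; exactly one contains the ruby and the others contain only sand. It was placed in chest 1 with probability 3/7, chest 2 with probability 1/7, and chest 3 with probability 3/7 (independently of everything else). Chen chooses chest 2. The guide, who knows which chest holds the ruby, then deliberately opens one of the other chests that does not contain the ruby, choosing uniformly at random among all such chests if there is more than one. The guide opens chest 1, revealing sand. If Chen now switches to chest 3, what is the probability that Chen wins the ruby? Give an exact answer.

Consider each possible location of the ruby in turn.
If it is in chest 1 (prior 3/7): the guide opened chest 1, so this case is ruled out; weight (3/7)·0 = 0.
If it is in chest 2 (prior 1/7): the guide has 2 equally likely choices, so probability 1/2; weight (1/7)·(1/2) = 1/14.
If it is in chest 3 (prior 3/7): the guide has no choice, probability 1; weight (3/7)·1 = 3/7.
The weights sum to 1/2.
So P(the ruby in chest 3 | the guide opened chest 1) = (3/7) / (1/2) = 6/7.

6/7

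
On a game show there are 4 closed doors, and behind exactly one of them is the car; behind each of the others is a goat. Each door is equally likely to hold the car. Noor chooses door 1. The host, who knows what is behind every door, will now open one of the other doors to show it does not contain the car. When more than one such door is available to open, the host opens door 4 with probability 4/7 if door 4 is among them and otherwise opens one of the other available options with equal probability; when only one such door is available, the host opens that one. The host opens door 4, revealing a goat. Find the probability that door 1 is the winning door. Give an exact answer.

Consider each possible location of the car in turn.
If it is behind any of doors 1, 2, and 3 (prior 1/4 each): door 4 is available, opened with probability 4/7; weight (1/4)·(4/7) = 1/7 each.
If it is behind door 4 (prior 1/4): the host opened door 4, so this case is ruled out; weight (1/4)·0 = 0.
The weights sum to 3/7.
So P(the car behind door 1 | the host opened door 4) = (1/7) / (3/7) = 1/3.

1/3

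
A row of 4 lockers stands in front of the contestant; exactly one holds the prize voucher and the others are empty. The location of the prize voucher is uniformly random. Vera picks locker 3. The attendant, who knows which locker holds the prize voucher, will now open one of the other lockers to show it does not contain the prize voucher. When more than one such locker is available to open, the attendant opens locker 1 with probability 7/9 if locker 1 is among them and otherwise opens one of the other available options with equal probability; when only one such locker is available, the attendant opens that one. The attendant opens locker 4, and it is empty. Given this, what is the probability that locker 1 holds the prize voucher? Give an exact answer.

Condition on the true location of the prize voucher.
If it is in locker 1 (prior 1/4): locker 1 holds the prize so is unavailable; the attendant chooses uniformly among the 2 others, probability 1/2; weight (1/4)·(1/2) = 1/8.
If it is in locker 2 (prior 1/4): locker 1 is available but not opened, probability 2/9; weight (1/4)·(2/9) = 1/18.
If it is in locker 3 (prior 1/4): locker 1 is available but not opened; locker 4 gets probability (1 − 7/9)/2 = 1/9; weight (1/4)·(1/9) = 1/36.
If it is in locker 4 (prior 1/4): the attendant opened locker 4, so this case is ruled out; weight (1/4)·0 = 0.
The weights sum to 5/24.
So P(the prize voucher in locker 1 | the attendant opened locker 4) = (1/8) / (5/24) = 3/5.

3/5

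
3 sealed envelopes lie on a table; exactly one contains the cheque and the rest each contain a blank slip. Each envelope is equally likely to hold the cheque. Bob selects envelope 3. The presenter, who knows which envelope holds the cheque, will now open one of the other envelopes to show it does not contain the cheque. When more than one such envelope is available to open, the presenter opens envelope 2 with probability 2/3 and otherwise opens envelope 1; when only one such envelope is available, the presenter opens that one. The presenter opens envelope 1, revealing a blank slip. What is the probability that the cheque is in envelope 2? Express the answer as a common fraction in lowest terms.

3/4

Condition on the true location of the cheque.
If it is in envelope 1 (prior 1/3): the presenter opened envelope 1, so this case is ruled out; weight (1/3)·0 = 0.
If it is in envelope 2 (prior 1/3): only envelope 1 is available, probability 1; weight (1/3)·1 = 1/3.
If it is in envelope 3 (prior 1/3): envelope 2 is available but not opened, probability 1/3; weight (1/3)·(1/3) = 1/9.
The weights sum to 4/9.
So P(the cheque in envelope 2 | the presenter opened envelope 1) = (1/3) / (4/9) = 3/4.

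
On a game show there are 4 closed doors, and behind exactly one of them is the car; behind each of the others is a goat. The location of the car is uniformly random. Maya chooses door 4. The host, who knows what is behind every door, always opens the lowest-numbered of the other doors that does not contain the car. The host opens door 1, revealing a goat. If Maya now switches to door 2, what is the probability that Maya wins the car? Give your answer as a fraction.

Condition on the true location of the car.
If it is behind door 1 (prior 1/4): the host opened door 1, so this case is ruled out; weight (1/4)·0 = 0.
If it is behind any of doors 2, 3, and 4 (prior 1/4 each): door 1 is the lowest-numbered option available, probability 1; weight (1/4)·1 = 1/4 each.
The weights sum to 3/4.
So P(the car behind door 2 | the host opened door 1) = (1/4) / (3/4) = 1/3.

1/3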